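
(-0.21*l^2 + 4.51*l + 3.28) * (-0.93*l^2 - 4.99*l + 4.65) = 0.1953*l^4 - 3.1464*l^3 - 26.5318*l^2 + 4.6043*l + 15.252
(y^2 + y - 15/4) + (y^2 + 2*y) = 2*y^2 + 3*y - 15/4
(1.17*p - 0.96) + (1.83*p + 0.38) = 3.0*p - 0.58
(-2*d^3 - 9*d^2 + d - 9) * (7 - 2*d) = 4*d^4 + 4*d^3 - 65*d^2 + 25*d - 63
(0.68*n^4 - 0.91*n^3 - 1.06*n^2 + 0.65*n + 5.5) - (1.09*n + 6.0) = 0.68*n^4 - 0.91*n^3 - 1.06*n^2 - 0.44*n - 0.5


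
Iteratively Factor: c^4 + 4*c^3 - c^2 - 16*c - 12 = (c + 1)*(c^3 + 3*c^2 - 4*c - 12) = (c + 1)*(c + 2)*(c^2 + c - 6) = (c + 1)*(c + 2)*(c + 3)*(c - 2)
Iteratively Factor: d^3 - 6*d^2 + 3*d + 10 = (d + 1)*(d^2 - 7*d + 10) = (d - 2)*(d + 1)*(d - 5)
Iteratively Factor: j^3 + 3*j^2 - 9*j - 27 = (j + 3)*(j^2 - 9) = (j + 3)^2*(j - 3)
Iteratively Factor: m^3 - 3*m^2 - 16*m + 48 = (m + 4)*(m^2 - 7*m + 12) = (m - 3)*(m + 4)*(m - 4)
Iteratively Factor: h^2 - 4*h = (h)*(h - 4)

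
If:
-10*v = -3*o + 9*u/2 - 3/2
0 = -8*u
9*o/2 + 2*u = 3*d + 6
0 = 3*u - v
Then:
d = -11/4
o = -1/2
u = 0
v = 0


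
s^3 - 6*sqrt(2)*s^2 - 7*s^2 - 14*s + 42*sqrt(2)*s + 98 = (s - 7)*(s - 7*sqrt(2))*(s + sqrt(2))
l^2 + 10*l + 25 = (l + 5)^2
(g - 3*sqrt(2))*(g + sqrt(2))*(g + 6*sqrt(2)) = g^3 + 4*sqrt(2)*g^2 - 30*g - 36*sqrt(2)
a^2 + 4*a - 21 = (a - 3)*(a + 7)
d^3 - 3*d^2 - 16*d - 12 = (d - 6)*(d + 1)*(d + 2)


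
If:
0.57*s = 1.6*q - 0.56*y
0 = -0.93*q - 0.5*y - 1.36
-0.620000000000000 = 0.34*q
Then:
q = -1.82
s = -5.78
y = 0.67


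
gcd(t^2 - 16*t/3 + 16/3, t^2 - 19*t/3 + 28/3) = t - 4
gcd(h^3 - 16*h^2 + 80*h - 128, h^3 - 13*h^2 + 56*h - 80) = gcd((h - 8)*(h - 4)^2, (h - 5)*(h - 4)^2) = h^2 - 8*h + 16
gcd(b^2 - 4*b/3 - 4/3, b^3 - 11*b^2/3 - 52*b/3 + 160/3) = 1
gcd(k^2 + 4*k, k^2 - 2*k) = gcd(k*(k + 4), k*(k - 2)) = k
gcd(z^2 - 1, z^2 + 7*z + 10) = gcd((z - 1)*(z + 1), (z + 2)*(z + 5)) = 1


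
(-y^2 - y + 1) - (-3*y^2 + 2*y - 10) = 2*y^2 - 3*y + 11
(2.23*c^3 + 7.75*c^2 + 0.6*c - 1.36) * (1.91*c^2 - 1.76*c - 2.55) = 4.2593*c^5 + 10.8777*c^4 - 18.1805*c^3 - 23.4161*c^2 + 0.8636*c + 3.468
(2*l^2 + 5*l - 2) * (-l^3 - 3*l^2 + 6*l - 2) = -2*l^5 - 11*l^4 - l^3 + 32*l^2 - 22*l + 4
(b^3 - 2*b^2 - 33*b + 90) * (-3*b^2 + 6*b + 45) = -3*b^5 + 12*b^4 + 132*b^3 - 558*b^2 - 945*b + 4050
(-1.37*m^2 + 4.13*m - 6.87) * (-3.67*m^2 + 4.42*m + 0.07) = 5.0279*m^4 - 21.2125*m^3 + 43.3716*m^2 - 30.0763*m - 0.4809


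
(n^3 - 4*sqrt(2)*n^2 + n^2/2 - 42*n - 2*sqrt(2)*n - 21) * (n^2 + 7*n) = n^5 - 4*sqrt(2)*n^4 + 15*n^4/2 - 30*sqrt(2)*n^3 - 77*n^3/2 - 315*n^2 - 14*sqrt(2)*n^2 - 147*n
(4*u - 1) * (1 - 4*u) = -16*u^2 + 8*u - 1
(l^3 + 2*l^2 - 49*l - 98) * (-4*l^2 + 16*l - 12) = -4*l^5 + 8*l^4 + 216*l^3 - 416*l^2 - 980*l + 1176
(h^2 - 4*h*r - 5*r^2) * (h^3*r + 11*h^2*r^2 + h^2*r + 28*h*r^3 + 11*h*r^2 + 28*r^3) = h^5*r + 7*h^4*r^2 + h^4*r - 21*h^3*r^3 + 7*h^3*r^2 - 167*h^2*r^4 - 21*h^2*r^3 - 140*h*r^5 - 167*h*r^4 - 140*r^5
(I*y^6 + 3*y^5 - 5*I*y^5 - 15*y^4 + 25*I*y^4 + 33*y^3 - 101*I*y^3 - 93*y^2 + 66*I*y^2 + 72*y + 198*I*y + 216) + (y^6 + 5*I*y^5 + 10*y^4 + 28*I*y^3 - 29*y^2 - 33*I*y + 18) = y^6 + I*y^6 + 3*y^5 - 5*y^4 + 25*I*y^4 + 33*y^3 - 73*I*y^3 - 122*y^2 + 66*I*y^2 + 72*y + 165*I*y + 234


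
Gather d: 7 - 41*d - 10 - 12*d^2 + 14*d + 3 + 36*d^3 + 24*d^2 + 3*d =36*d^3 + 12*d^2 - 24*d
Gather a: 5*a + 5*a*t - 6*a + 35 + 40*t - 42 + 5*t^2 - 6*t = a*(5*t - 1) + 5*t^2 + 34*t - 7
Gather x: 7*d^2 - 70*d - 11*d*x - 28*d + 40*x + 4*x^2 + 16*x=7*d^2 - 98*d + 4*x^2 + x*(56 - 11*d)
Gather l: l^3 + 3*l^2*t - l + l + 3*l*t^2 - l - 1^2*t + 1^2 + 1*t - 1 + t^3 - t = l^3 + 3*l^2*t + l*(3*t^2 - 1) + t^3 - t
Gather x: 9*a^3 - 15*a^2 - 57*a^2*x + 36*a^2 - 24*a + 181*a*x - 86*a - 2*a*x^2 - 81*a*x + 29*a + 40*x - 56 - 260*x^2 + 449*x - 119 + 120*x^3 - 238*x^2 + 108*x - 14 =9*a^3 + 21*a^2 - 81*a + 120*x^3 + x^2*(-2*a - 498) + x*(-57*a^2 + 100*a + 597) - 189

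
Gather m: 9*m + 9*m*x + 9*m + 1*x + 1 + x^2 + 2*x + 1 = m*(9*x + 18) + x^2 + 3*x + 2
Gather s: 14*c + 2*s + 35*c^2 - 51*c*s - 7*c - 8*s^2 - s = 35*c^2 + 7*c - 8*s^2 + s*(1 - 51*c)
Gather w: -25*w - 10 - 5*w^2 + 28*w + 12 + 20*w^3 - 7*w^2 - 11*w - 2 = 20*w^3 - 12*w^2 - 8*w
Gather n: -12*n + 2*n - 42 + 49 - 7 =-10*n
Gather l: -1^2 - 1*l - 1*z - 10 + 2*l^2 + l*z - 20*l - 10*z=2*l^2 + l*(z - 21) - 11*z - 11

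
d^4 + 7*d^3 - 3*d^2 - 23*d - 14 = (d - 2)*(d + 1)^2*(d + 7)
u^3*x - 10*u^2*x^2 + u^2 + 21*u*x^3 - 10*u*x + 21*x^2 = (u - 7*x)*(u - 3*x)*(u*x + 1)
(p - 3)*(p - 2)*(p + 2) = p^3 - 3*p^2 - 4*p + 12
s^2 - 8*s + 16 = (s - 4)^2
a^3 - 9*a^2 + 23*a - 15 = (a - 5)*(a - 3)*(a - 1)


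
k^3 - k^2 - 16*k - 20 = (k - 5)*(k + 2)^2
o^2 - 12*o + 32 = (o - 8)*(o - 4)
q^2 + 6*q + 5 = (q + 1)*(q + 5)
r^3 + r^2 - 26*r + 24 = (r - 4)*(r - 1)*(r + 6)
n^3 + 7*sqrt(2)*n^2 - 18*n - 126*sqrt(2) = (n - 3*sqrt(2))*(n + 3*sqrt(2))*(n + 7*sqrt(2))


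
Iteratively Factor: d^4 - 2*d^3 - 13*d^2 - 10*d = (d)*(d^3 - 2*d^2 - 13*d - 10) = d*(d + 1)*(d^2 - 3*d - 10) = d*(d - 5)*(d + 1)*(d + 2)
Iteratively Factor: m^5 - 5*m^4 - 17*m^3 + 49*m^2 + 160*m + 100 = (m - 5)*(m^4 - 17*m^2 - 36*m - 20) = (m - 5)*(m + 2)*(m^3 - 2*m^2 - 13*m - 10) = (m - 5)*(m + 2)^2*(m^2 - 4*m - 5) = (m - 5)*(m + 1)*(m + 2)^2*(m - 5)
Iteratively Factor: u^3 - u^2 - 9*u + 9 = (u - 3)*(u^2 + 2*u - 3) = (u - 3)*(u - 1)*(u + 3)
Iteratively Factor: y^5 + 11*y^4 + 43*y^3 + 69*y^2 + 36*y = (y + 1)*(y^4 + 10*y^3 + 33*y^2 + 36*y) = (y + 1)*(y + 4)*(y^3 + 6*y^2 + 9*y) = (y + 1)*(y + 3)*(y + 4)*(y^2 + 3*y) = y*(y + 1)*(y + 3)*(y + 4)*(y + 3)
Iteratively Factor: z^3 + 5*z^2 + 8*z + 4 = (z + 2)*(z^2 + 3*z + 2) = (z + 1)*(z + 2)*(z + 2)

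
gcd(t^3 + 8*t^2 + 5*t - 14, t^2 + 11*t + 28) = t + 7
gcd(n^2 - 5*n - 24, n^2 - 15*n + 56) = n - 8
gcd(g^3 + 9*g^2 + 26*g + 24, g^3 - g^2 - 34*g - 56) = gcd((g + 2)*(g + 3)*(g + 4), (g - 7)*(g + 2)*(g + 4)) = g^2 + 6*g + 8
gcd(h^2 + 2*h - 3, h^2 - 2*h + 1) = h - 1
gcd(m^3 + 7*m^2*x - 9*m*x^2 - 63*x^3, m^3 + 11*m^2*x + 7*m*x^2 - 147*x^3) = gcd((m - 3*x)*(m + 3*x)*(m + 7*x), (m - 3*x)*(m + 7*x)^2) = -m^2 - 4*m*x + 21*x^2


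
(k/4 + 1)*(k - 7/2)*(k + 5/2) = k^3/4 + 3*k^2/4 - 51*k/16 - 35/4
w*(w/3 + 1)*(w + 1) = w^3/3 + 4*w^2/3 + w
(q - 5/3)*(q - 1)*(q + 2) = q^3 - 2*q^2/3 - 11*q/3 + 10/3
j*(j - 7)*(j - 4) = j^3 - 11*j^2 + 28*j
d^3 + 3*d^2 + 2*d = d*(d + 1)*(d + 2)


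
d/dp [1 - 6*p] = -6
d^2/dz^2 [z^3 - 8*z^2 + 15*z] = 6*z - 16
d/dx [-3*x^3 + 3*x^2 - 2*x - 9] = -9*x^2 + 6*x - 2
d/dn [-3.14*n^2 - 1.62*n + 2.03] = -6.28*n - 1.62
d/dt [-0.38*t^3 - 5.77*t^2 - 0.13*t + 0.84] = -1.14*t^2 - 11.54*t - 0.13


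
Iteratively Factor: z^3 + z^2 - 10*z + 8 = (z - 1)*(z^2 + 2*z - 8) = (z - 2)*(z - 1)*(z + 4)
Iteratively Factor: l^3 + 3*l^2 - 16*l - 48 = (l - 4)*(l^2 + 7*l + 12) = (l - 4)*(l + 4)*(l + 3)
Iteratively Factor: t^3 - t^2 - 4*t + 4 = (t + 2)*(t^2 - 3*t + 2) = (t - 1)*(t + 2)*(t - 2)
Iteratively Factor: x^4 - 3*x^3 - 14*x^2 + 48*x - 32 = (x - 4)*(x^3 + x^2 - 10*x + 8) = (x - 4)*(x + 4)*(x^2 - 3*x + 2) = (x - 4)*(x - 2)*(x + 4)*(x - 1)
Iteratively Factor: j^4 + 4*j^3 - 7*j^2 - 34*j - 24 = (j + 4)*(j^3 - 7*j - 6) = (j + 1)*(j + 4)*(j^2 - j - 6) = (j - 3)*(j + 1)*(j + 4)*(j + 2)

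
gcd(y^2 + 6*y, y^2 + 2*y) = y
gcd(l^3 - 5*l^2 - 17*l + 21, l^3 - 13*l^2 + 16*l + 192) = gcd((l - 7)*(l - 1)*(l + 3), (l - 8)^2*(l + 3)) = l + 3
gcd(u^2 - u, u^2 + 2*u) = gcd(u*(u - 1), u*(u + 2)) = u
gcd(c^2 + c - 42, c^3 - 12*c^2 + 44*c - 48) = c - 6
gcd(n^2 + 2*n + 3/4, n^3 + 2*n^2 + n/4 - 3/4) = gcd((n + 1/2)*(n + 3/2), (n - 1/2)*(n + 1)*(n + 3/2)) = n + 3/2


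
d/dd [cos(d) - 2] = -sin(d)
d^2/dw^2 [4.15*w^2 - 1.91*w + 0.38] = 8.30000000000000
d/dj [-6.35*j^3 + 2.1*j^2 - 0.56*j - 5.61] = -19.05*j^2 + 4.2*j - 0.56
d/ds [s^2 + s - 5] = 2*s + 1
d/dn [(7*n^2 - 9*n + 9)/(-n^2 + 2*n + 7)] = (5*n^2 + 116*n - 81)/(n^4 - 4*n^3 - 10*n^2 + 28*n + 49)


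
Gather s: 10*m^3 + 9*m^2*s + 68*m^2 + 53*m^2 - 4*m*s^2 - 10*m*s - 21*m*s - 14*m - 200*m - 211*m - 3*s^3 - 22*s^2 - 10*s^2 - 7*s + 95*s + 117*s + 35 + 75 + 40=10*m^3 + 121*m^2 - 425*m - 3*s^3 + s^2*(-4*m - 32) + s*(9*m^2 - 31*m + 205) + 150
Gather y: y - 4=y - 4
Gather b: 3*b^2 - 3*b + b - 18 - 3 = 3*b^2 - 2*b - 21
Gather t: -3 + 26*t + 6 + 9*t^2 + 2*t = 9*t^2 + 28*t + 3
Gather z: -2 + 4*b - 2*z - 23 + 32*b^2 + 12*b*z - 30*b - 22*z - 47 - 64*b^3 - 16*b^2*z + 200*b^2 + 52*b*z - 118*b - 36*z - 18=-64*b^3 + 232*b^2 - 144*b + z*(-16*b^2 + 64*b - 60) - 90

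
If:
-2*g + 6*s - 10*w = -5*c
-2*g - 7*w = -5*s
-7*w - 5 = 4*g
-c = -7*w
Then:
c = 35/327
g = -835/654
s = -160/327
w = 5/327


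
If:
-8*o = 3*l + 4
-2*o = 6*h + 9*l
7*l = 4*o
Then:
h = 25/51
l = -4/17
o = -7/17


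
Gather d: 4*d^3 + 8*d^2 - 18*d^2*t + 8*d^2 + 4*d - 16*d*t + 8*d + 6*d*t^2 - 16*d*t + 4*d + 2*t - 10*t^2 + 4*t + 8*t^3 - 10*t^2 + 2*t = 4*d^3 + d^2*(16 - 18*t) + d*(6*t^2 - 32*t + 16) + 8*t^3 - 20*t^2 + 8*t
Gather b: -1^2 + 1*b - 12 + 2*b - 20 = 3*b - 33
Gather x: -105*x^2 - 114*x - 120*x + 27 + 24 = -105*x^2 - 234*x + 51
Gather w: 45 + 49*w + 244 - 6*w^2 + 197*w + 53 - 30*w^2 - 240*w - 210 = -36*w^2 + 6*w + 132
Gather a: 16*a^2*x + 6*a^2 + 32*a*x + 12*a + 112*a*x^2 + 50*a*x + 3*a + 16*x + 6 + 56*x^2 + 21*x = a^2*(16*x + 6) + a*(112*x^2 + 82*x + 15) + 56*x^2 + 37*x + 6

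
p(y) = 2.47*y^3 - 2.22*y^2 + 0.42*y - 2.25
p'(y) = 7.41*y^2 - 4.44*y + 0.42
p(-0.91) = -6.33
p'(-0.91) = 10.60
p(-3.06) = -95.09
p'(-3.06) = 83.39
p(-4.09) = -210.10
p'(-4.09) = 142.53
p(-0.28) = -2.60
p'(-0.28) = 2.24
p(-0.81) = -5.36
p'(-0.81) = 8.88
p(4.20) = 143.35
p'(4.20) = 112.48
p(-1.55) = -17.43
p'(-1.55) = 25.10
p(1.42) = 0.94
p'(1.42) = 9.06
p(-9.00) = -1986.48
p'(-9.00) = 640.59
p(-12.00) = -4595.13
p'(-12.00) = 1120.74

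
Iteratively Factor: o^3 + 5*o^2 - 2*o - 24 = (o + 4)*(o^2 + o - 6) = (o - 2)*(o + 4)*(o + 3)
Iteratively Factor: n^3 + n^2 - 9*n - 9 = (n + 3)*(n^2 - 2*n - 3) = (n + 1)*(n + 3)*(n - 3)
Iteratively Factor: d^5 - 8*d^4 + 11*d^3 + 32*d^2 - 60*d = (d - 5)*(d^4 - 3*d^3 - 4*d^2 + 12*d) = d*(d - 5)*(d^3 - 3*d^2 - 4*d + 12) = d*(d - 5)*(d - 3)*(d^2 - 4) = d*(d - 5)*(d - 3)*(d - 2)*(d + 2)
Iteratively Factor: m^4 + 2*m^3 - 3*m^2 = (m)*(m^3 + 2*m^2 - 3*m) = m*(m - 1)*(m^2 + 3*m) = m^2*(m - 1)*(m + 3)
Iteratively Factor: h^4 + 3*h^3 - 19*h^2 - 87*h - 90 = (h - 5)*(h^3 + 8*h^2 + 21*h + 18) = (h - 5)*(h + 3)*(h^2 + 5*h + 6) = (h - 5)*(h + 3)^2*(h + 2)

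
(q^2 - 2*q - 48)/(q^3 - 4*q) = (q^2 - 2*q - 48)/(q*(q^2 - 4))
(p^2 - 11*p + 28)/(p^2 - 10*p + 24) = (p - 7)/(p - 6)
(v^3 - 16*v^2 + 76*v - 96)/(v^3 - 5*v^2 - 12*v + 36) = (v - 8)/(v + 3)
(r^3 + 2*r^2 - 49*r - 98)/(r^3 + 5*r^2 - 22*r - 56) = (r - 7)/(r - 4)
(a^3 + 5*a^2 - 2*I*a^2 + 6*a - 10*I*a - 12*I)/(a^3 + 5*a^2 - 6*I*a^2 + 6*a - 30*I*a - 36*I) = (a - 2*I)/(a - 6*I)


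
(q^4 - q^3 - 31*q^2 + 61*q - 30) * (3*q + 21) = 3*q^5 + 18*q^4 - 114*q^3 - 468*q^2 + 1191*q - 630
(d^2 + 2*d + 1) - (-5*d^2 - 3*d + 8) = 6*d^2 + 5*d - 7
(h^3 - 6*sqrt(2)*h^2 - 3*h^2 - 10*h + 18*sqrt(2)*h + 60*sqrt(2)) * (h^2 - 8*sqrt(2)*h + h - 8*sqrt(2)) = h^5 - 14*sqrt(2)*h^4 - 2*h^4 + 28*sqrt(2)*h^3 + 83*h^3 - 202*h^2 + 182*sqrt(2)*h^2 - 1248*h + 140*sqrt(2)*h - 960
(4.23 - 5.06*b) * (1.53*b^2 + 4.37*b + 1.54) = -7.7418*b^3 - 15.6403*b^2 + 10.6927*b + 6.5142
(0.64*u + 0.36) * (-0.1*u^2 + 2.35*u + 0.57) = -0.064*u^3 + 1.468*u^2 + 1.2108*u + 0.2052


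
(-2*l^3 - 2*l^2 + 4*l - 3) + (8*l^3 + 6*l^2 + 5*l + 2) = 6*l^3 + 4*l^2 + 9*l - 1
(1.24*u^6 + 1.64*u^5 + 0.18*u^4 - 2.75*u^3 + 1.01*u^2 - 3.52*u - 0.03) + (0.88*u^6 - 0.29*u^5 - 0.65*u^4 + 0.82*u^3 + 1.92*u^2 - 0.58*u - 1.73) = 2.12*u^6 + 1.35*u^5 - 0.47*u^4 - 1.93*u^3 + 2.93*u^2 - 4.1*u - 1.76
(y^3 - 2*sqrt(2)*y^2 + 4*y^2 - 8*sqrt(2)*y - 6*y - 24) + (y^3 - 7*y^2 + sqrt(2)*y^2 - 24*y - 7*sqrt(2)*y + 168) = 2*y^3 - 3*y^2 - sqrt(2)*y^2 - 30*y - 15*sqrt(2)*y + 144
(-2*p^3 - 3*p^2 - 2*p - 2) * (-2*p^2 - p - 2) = 4*p^5 + 8*p^4 + 11*p^3 + 12*p^2 + 6*p + 4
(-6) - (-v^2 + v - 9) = v^2 - v + 3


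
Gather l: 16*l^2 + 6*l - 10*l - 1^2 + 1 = 16*l^2 - 4*l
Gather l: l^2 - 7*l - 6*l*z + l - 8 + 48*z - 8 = l^2 + l*(-6*z - 6) + 48*z - 16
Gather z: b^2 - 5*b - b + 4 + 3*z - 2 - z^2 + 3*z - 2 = b^2 - 6*b - z^2 + 6*z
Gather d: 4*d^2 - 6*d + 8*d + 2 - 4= 4*d^2 + 2*d - 2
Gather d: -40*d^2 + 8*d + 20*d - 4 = -40*d^2 + 28*d - 4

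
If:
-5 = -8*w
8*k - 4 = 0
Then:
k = 1/2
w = 5/8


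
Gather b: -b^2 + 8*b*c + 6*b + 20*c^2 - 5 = -b^2 + b*(8*c + 6) + 20*c^2 - 5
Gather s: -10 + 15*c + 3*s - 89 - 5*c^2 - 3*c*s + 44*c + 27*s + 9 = -5*c^2 + 59*c + s*(30 - 3*c) - 90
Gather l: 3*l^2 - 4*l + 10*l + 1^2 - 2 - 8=3*l^2 + 6*l - 9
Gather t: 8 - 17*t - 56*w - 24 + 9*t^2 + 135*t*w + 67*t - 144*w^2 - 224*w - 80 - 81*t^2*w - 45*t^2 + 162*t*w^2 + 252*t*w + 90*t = t^2*(-81*w - 36) + t*(162*w^2 + 387*w + 140) - 144*w^2 - 280*w - 96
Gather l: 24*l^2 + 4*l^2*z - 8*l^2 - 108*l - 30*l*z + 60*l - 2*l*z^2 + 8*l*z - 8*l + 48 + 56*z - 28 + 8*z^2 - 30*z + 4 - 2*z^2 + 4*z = l^2*(4*z + 16) + l*(-2*z^2 - 22*z - 56) + 6*z^2 + 30*z + 24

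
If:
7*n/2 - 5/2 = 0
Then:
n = 5/7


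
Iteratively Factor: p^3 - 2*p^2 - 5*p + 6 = (p - 3)*(p^2 + p - 2) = (p - 3)*(p - 1)*(p + 2)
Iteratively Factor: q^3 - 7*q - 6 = (q + 2)*(q^2 - 2*q - 3) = (q - 3)*(q + 2)*(q + 1)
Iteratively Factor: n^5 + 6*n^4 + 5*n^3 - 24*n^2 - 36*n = (n)*(n^4 + 6*n^3 + 5*n^2 - 24*n - 36) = n*(n + 3)*(n^3 + 3*n^2 - 4*n - 12) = n*(n - 2)*(n + 3)*(n^2 + 5*n + 6) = n*(n - 2)*(n + 3)^2*(n + 2)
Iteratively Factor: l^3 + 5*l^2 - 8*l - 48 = (l - 3)*(l^2 + 8*l + 16) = (l - 3)*(l + 4)*(l + 4)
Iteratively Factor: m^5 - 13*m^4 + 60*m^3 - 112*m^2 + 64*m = (m - 1)*(m^4 - 12*m^3 + 48*m^2 - 64*m) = (m - 4)*(m - 1)*(m^3 - 8*m^2 + 16*m) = m*(m - 4)*(m - 1)*(m^2 - 8*m + 16) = m*(m - 4)^2*(m - 1)*(m - 4)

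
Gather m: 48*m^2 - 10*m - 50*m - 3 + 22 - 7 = 48*m^2 - 60*m + 12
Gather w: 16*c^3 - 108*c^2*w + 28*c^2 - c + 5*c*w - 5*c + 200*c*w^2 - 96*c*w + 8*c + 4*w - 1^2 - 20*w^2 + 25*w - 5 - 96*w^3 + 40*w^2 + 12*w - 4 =16*c^3 + 28*c^2 + 2*c - 96*w^3 + w^2*(200*c + 20) + w*(-108*c^2 - 91*c + 41) - 10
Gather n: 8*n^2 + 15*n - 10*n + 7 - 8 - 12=8*n^2 + 5*n - 13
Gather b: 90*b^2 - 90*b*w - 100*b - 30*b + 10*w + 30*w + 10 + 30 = 90*b^2 + b*(-90*w - 130) + 40*w + 40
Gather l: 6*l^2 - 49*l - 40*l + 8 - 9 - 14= 6*l^2 - 89*l - 15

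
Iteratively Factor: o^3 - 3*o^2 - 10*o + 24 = (o - 2)*(o^2 - o - 12) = (o - 2)*(o + 3)*(o - 4)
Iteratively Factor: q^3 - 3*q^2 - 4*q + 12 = (q + 2)*(q^2 - 5*q + 6) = (q - 2)*(q + 2)*(q - 3)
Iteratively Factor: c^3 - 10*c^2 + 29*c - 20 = (c - 5)*(c^2 - 5*c + 4) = (c - 5)*(c - 4)*(c - 1)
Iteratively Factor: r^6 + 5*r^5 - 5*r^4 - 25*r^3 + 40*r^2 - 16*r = (r + 4)*(r^5 + r^4 - 9*r^3 + 11*r^2 - 4*r) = (r + 4)^2*(r^4 - 3*r^3 + 3*r^2 - r) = r*(r + 4)^2*(r^3 - 3*r^2 + 3*r - 1) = r*(r - 1)*(r + 4)^2*(r^2 - 2*r + 1) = r*(r - 1)^2*(r + 4)^2*(r - 1)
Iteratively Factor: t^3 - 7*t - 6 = (t - 3)*(t^2 + 3*t + 2) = (t - 3)*(t + 2)*(t + 1)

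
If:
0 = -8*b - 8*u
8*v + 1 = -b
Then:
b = -8*v - 1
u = 8*v + 1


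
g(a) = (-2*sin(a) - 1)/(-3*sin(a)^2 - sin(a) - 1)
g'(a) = (6*sin(a)*cos(a) + cos(a))*(-2*sin(a) - 1)/(-3*sin(a)^2 - sin(a) - 1)^2 - 2*cos(a)/(-3*sin(a)^2 - sin(a) - 1) = (-6*sin(a)^2 - 6*sin(a) + 1)*cos(a)/(3*sin(a)^2 + sin(a) + 1)^2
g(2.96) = 1.06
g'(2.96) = 0.17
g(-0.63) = -0.12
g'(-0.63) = 0.94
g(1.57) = 0.60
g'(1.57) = -0.00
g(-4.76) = 0.60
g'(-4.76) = -0.02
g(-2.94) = 0.65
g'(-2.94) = -2.27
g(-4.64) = 0.60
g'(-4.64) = 0.03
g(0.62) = 0.83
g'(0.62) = -0.55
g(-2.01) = -0.32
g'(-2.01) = -0.10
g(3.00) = 1.07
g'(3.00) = -0.02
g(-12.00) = 0.86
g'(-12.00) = -0.58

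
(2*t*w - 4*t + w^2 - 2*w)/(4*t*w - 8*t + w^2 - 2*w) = (2*t + w)/(4*t + w)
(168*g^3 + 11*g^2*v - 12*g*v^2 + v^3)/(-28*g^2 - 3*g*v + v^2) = (-24*g^2 - 5*g*v + v^2)/(4*g + v)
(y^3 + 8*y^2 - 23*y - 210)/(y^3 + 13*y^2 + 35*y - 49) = (y^2 + y - 30)/(y^2 + 6*y - 7)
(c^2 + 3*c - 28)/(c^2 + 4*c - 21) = (c - 4)/(c - 3)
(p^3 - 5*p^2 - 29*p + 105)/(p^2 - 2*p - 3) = (p^2 - 2*p - 35)/(p + 1)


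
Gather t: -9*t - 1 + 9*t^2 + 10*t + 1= 9*t^2 + t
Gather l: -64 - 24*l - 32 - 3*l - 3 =-27*l - 99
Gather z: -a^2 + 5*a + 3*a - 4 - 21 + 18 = -a^2 + 8*a - 7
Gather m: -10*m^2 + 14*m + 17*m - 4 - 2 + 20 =-10*m^2 + 31*m + 14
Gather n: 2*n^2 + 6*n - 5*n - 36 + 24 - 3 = 2*n^2 + n - 15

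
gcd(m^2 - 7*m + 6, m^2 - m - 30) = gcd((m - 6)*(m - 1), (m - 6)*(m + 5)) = m - 6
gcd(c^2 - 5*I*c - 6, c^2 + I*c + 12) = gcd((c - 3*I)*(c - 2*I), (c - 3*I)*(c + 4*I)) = c - 3*I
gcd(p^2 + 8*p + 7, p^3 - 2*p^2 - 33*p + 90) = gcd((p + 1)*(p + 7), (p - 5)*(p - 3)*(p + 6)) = 1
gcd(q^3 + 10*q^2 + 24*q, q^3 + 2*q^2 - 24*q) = q^2 + 6*q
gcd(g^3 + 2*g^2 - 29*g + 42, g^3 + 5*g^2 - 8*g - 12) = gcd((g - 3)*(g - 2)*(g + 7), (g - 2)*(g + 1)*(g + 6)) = g - 2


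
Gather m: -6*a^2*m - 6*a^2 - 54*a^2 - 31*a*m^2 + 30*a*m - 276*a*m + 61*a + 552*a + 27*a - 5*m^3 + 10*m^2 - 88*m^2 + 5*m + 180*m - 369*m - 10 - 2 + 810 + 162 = -60*a^2 + 640*a - 5*m^3 + m^2*(-31*a - 78) + m*(-6*a^2 - 246*a - 184) + 960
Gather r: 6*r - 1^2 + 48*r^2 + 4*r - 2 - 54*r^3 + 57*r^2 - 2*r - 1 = -54*r^3 + 105*r^2 + 8*r - 4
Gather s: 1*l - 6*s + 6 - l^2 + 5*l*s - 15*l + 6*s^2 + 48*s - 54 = -l^2 - 14*l + 6*s^2 + s*(5*l + 42) - 48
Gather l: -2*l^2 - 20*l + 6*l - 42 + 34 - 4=-2*l^2 - 14*l - 12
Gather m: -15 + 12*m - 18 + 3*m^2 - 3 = 3*m^2 + 12*m - 36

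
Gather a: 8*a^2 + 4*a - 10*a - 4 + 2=8*a^2 - 6*a - 2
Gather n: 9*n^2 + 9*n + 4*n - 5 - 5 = 9*n^2 + 13*n - 10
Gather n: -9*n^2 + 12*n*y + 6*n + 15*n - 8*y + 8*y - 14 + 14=-9*n^2 + n*(12*y + 21)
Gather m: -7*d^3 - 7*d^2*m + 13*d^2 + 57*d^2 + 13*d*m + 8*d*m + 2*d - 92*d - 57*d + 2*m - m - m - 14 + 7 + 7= -7*d^3 + 70*d^2 - 147*d + m*(-7*d^2 + 21*d)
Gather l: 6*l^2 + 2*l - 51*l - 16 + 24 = 6*l^2 - 49*l + 8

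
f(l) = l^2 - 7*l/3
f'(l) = 2*l - 7/3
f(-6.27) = 53.94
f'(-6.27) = -14.87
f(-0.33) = 0.88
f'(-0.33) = -2.99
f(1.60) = -1.17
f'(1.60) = 0.87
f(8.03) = 45.74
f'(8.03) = 13.73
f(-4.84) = 34.72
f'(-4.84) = -12.01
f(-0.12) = 0.29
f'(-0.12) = -2.57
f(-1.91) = 8.10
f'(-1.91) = -6.15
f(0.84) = -1.25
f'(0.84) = -0.65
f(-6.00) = 50.00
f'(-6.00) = -14.33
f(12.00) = 116.00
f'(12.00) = 21.67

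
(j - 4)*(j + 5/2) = j^2 - 3*j/2 - 10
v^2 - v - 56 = (v - 8)*(v + 7)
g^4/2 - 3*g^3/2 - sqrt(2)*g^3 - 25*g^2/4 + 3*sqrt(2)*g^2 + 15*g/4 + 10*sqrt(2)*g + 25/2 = (g/2 + 1)*(g - 5)*(g - 5*sqrt(2)/2)*(g + sqrt(2)/2)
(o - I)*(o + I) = o^2 + 1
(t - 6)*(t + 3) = t^2 - 3*t - 18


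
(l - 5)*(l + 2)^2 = l^3 - l^2 - 16*l - 20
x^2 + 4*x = x*(x + 4)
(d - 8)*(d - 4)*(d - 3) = d^3 - 15*d^2 + 68*d - 96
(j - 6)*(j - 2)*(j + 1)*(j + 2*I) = j^4 - 7*j^3 + 2*I*j^3 + 4*j^2 - 14*I*j^2 + 12*j + 8*I*j + 24*I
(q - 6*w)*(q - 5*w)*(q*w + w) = q^3*w - 11*q^2*w^2 + q^2*w + 30*q*w^3 - 11*q*w^2 + 30*w^3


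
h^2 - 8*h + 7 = (h - 7)*(h - 1)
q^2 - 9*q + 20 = (q - 5)*(q - 4)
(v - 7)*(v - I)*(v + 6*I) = v^3 - 7*v^2 + 5*I*v^2 + 6*v - 35*I*v - 42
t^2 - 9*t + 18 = (t - 6)*(t - 3)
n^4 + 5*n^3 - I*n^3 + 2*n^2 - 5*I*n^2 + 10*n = n*(n + 5)*(n - 2*I)*(n + I)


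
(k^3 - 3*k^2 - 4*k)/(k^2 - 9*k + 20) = k*(k + 1)/(k - 5)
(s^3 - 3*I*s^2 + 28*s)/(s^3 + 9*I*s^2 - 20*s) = (s - 7*I)/(s + 5*I)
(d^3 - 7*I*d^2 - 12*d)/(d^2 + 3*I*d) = (d^2 - 7*I*d - 12)/(d + 3*I)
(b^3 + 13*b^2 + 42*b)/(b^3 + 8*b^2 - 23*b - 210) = b/(b - 5)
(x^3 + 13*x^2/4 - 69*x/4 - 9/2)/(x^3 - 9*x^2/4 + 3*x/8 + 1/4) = 2*(x^2 + 3*x - 18)/(2*x^2 - 5*x + 2)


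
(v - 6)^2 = v^2 - 12*v + 36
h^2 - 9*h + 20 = (h - 5)*(h - 4)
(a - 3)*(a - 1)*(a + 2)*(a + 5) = a^4 + 3*a^3 - 15*a^2 - 19*a + 30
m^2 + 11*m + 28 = (m + 4)*(m + 7)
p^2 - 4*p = p*(p - 4)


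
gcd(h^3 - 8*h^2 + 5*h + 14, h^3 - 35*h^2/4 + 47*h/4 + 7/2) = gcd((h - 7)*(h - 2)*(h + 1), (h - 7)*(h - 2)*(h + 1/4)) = h^2 - 9*h + 14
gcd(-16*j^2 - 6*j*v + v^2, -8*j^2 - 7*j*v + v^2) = -8*j + v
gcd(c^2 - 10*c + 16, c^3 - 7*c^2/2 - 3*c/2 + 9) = c - 2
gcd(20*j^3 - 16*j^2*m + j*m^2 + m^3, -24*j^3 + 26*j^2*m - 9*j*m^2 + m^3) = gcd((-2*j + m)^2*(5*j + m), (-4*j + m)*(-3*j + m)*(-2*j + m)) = 2*j - m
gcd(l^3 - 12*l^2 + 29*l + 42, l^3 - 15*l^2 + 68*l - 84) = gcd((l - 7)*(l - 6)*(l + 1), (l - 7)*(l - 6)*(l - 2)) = l^2 - 13*l + 42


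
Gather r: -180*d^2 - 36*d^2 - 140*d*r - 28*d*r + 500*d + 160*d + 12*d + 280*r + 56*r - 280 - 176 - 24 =-216*d^2 + 672*d + r*(336 - 168*d) - 480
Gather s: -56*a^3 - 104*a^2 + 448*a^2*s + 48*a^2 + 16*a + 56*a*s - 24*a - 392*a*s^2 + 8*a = -56*a^3 - 56*a^2 - 392*a*s^2 + s*(448*a^2 + 56*a)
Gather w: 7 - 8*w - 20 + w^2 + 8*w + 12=w^2 - 1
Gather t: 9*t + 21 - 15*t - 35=-6*t - 14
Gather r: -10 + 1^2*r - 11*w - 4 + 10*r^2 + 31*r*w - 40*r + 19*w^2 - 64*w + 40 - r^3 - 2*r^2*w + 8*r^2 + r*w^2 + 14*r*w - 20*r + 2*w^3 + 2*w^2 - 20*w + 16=-r^3 + r^2*(18 - 2*w) + r*(w^2 + 45*w - 59) + 2*w^3 + 21*w^2 - 95*w + 42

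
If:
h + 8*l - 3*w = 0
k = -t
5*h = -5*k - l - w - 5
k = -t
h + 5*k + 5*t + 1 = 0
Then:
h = -1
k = -11*w/40 - 1/40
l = 3*w/8 + 1/8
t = 11*w/40 + 1/40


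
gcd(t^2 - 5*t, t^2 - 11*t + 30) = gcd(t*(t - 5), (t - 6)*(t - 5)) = t - 5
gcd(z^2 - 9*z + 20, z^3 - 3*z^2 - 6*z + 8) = z - 4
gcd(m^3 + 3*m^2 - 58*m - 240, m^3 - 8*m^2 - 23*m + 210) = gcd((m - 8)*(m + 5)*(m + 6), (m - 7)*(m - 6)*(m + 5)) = m + 5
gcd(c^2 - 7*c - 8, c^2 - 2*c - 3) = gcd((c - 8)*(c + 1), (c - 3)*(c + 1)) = c + 1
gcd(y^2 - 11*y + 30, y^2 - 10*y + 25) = y - 5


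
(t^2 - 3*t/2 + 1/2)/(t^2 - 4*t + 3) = (t - 1/2)/(t - 3)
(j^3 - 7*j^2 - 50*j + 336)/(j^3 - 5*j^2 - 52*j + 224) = (j - 6)/(j - 4)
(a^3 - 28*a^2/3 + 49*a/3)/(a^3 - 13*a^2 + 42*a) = (a - 7/3)/(a - 6)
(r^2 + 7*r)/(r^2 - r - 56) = r/(r - 8)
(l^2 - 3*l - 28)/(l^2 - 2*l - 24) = (l - 7)/(l - 6)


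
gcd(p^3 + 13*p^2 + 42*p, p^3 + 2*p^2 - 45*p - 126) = p + 6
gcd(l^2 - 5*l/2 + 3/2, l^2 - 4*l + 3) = l - 1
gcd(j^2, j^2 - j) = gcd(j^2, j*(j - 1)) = j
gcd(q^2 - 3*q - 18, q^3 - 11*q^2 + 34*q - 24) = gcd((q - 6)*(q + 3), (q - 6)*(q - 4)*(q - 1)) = q - 6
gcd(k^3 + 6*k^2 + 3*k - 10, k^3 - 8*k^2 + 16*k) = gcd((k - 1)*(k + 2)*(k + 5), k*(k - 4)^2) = 1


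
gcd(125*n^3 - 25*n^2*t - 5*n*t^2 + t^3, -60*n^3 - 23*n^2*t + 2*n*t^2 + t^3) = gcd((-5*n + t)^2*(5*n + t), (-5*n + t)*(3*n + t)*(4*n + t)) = -5*n + t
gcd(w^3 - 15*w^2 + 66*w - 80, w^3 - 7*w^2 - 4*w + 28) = w - 2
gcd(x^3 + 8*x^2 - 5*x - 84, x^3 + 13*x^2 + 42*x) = x + 7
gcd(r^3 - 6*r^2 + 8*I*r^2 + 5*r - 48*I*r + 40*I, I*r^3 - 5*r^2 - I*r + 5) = r - 1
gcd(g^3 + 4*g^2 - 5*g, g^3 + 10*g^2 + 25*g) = g^2 + 5*g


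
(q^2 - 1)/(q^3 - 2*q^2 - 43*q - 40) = (q - 1)/(q^2 - 3*q - 40)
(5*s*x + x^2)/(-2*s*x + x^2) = (5*s + x)/(-2*s + x)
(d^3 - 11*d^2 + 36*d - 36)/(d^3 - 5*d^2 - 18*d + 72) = (d - 2)/(d + 4)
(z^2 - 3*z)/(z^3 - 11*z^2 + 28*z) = (z - 3)/(z^2 - 11*z + 28)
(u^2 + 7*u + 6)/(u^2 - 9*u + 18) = (u^2 + 7*u + 6)/(u^2 - 9*u + 18)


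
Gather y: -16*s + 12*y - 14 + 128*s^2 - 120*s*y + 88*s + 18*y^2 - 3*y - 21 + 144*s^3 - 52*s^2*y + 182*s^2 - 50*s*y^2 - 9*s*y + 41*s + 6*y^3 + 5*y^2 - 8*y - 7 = 144*s^3 + 310*s^2 + 113*s + 6*y^3 + y^2*(23 - 50*s) + y*(-52*s^2 - 129*s + 1) - 42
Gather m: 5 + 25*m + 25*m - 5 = 50*m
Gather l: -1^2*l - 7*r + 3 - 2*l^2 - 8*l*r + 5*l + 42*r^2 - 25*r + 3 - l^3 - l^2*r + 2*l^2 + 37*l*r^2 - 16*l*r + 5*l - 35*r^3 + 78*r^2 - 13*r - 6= -l^3 - l^2*r + l*(37*r^2 - 24*r + 9) - 35*r^3 + 120*r^2 - 45*r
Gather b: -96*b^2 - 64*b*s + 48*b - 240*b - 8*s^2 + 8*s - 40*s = -96*b^2 + b*(-64*s - 192) - 8*s^2 - 32*s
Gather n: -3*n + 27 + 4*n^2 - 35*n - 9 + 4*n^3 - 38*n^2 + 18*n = 4*n^3 - 34*n^2 - 20*n + 18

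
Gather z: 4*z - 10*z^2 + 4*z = -10*z^2 + 8*z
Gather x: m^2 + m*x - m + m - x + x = m^2 + m*x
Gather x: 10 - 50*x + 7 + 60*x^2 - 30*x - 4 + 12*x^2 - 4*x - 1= 72*x^2 - 84*x + 12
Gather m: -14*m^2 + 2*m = -14*m^2 + 2*m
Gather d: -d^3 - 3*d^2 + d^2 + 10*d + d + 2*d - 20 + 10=-d^3 - 2*d^2 + 13*d - 10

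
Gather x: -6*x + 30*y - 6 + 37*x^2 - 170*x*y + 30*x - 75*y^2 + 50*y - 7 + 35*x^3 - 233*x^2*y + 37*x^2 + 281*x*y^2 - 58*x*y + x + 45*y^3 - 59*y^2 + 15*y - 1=35*x^3 + x^2*(74 - 233*y) + x*(281*y^2 - 228*y + 25) + 45*y^3 - 134*y^2 + 95*y - 14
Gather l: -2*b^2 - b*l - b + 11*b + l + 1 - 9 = -2*b^2 + 10*b + l*(1 - b) - 8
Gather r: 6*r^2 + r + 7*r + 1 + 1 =6*r^2 + 8*r + 2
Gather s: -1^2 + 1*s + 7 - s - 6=0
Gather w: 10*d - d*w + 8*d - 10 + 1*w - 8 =18*d + w*(1 - d) - 18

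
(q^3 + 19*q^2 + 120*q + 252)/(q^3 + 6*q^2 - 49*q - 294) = (q + 6)/(q - 7)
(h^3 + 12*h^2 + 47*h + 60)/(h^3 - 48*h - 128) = (h^2 + 8*h + 15)/(h^2 - 4*h - 32)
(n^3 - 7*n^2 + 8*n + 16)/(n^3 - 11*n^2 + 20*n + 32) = (n - 4)/(n - 8)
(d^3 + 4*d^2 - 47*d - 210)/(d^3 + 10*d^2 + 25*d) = (d^2 - d - 42)/(d*(d + 5))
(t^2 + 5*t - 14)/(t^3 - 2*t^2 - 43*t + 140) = (t - 2)/(t^2 - 9*t + 20)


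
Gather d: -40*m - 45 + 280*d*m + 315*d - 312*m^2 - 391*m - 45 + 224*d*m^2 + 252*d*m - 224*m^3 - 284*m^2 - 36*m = d*(224*m^2 + 532*m + 315) - 224*m^3 - 596*m^2 - 467*m - 90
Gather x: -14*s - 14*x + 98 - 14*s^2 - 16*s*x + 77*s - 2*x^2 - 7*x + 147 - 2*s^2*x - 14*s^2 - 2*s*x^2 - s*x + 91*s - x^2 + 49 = -28*s^2 + 154*s + x^2*(-2*s - 3) + x*(-2*s^2 - 17*s - 21) + 294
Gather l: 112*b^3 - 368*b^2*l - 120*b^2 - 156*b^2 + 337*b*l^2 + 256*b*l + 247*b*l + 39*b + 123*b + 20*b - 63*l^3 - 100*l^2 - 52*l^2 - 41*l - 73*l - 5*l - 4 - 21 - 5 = 112*b^3 - 276*b^2 + 182*b - 63*l^3 + l^2*(337*b - 152) + l*(-368*b^2 + 503*b - 119) - 30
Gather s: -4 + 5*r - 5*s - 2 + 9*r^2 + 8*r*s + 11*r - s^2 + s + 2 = 9*r^2 + 16*r - s^2 + s*(8*r - 4) - 4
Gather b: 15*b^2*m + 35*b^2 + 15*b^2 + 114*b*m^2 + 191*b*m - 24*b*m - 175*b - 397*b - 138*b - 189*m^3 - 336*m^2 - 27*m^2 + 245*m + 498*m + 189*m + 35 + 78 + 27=b^2*(15*m + 50) + b*(114*m^2 + 167*m - 710) - 189*m^3 - 363*m^2 + 932*m + 140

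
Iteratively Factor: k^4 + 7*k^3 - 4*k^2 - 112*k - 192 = (k + 4)*(k^3 + 3*k^2 - 16*k - 48) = (k - 4)*(k + 4)*(k^2 + 7*k + 12) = (k - 4)*(k + 3)*(k + 4)*(k + 4)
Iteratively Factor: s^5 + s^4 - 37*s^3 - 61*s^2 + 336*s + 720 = (s - 5)*(s^4 + 6*s^3 - 7*s^2 - 96*s - 144) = (s - 5)*(s - 4)*(s^3 + 10*s^2 + 33*s + 36) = (s - 5)*(s - 4)*(s + 3)*(s^2 + 7*s + 12) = (s - 5)*(s - 4)*(s + 3)^2*(s + 4)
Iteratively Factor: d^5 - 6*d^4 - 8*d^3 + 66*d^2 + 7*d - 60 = (d + 1)*(d^4 - 7*d^3 - d^2 + 67*d - 60) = (d + 1)*(d + 3)*(d^3 - 10*d^2 + 29*d - 20) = (d - 4)*(d + 1)*(d + 3)*(d^2 - 6*d + 5) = (d - 4)*(d - 1)*(d + 1)*(d + 3)*(d - 5)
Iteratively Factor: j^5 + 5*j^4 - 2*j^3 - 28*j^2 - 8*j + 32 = (j + 2)*(j^4 + 3*j^3 - 8*j^2 - 12*j + 16) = (j - 1)*(j + 2)*(j^3 + 4*j^2 - 4*j - 16) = (j - 1)*(j + 2)*(j + 4)*(j^2 - 4) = (j - 1)*(j + 2)^2*(j + 4)*(j - 2)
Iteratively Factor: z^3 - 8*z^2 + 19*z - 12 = (z - 4)*(z^2 - 4*z + 3) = (z - 4)*(z - 3)*(z - 1)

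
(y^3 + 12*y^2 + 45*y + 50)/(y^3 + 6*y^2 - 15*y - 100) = (y + 2)/(y - 4)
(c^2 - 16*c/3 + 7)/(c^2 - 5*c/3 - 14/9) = 3*(c - 3)/(3*c + 2)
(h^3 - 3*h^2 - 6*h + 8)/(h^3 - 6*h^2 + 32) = (h - 1)/(h - 4)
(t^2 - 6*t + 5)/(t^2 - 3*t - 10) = (t - 1)/(t + 2)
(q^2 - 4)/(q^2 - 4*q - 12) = (q - 2)/(q - 6)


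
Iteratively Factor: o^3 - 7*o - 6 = (o + 1)*(o^2 - o - 6) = (o + 1)*(o + 2)*(o - 3)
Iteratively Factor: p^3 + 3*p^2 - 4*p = (p + 4)*(p^2 - p) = p*(p + 4)*(p - 1)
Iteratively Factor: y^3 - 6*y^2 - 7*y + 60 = (y + 3)*(y^2 - 9*y + 20) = (y - 5)*(y + 3)*(y - 4)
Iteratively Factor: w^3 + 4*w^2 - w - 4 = (w - 1)*(w^2 + 5*w + 4) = (w - 1)*(w + 1)*(w + 4)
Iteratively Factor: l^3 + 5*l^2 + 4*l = (l)*(l^2 + 5*l + 4) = l*(l + 4)*(l + 1)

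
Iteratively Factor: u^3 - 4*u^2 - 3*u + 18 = (u - 3)*(u^2 - u - 6) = (u - 3)*(u + 2)*(u - 3)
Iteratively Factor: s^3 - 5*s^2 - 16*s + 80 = (s + 4)*(s^2 - 9*s + 20) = (s - 4)*(s + 4)*(s - 5)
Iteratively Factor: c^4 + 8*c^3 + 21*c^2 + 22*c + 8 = (c + 1)*(c^3 + 7*c^2 + 14*c + 8) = (c + 1)*(c + 4)*(c^2 + 3*c + 2) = (c + 1)^2*(c + 4)*(c + 2)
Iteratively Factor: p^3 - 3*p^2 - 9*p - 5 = (p - 5)*(p^2 + 2*p + 1) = (p - 5)*(p + 1)*(p + 1)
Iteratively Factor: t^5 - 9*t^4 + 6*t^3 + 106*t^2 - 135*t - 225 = (t - 3)*(t^4 - 6*t^3 - 12*t^2 + 70*t + 75) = (t - 3)*(t + 1)*(t^3 - 7*t^2 - 5*t + 75) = (t - 5)*(t - 3)*(t + 1)*(t^2 - 2*t - 15) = (t - 5)*(t - 3)*(t + 1)*(t + 3)*(t - 5)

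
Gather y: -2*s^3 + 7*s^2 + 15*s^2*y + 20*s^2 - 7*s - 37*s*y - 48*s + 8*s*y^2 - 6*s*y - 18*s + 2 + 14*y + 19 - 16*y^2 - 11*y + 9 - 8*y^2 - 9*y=-2*s^3 + 27*s^2 - 73*s + y^2*(8*s - 24) + y*(15*s^2 - 43*s - 6) + 30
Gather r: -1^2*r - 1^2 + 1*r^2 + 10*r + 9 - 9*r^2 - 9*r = 8 - 8*r^2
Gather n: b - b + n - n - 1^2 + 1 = 0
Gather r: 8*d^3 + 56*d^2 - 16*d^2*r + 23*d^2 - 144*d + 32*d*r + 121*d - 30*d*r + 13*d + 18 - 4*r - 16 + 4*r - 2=8*d^3 + 79*d^2 - 10*d + r*(-16*d^2 + 2*d)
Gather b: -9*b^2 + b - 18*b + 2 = -9*b^2 - 17*b + 2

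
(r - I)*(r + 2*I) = r^2 + I*r + 2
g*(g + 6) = g^2 + 6*g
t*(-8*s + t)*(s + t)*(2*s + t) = -16*s^3*t - 22*s^2*t^2 - 5*s*t^3 + t^4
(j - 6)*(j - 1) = j^2 - 7*j + 6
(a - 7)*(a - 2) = a^2 - 9*a + 14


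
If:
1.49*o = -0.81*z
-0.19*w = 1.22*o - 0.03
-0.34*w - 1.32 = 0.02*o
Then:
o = 0.64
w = -3.92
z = -1.17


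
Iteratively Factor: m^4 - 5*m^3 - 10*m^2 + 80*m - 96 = (m - 3)*(m^3 - 2*m^2 - 16*m + 32) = (m - 4)*(m - 3)*(m^2 + 2*m - 8) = (m - 4)*(m - 3)*(m + 4)*(m - 2)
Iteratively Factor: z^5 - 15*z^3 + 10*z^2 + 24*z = (z + 1)*(z^4 - z^3 - 14*z^2 + 24*z) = z*(z + 1)*(z^3 - z^2 - 14*z + 24) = z*(z + 1)*(z + 4)*(z^2 - 5*z + 6) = z*(z - 2)*(z + 1)*(z + 4)*(z - 3)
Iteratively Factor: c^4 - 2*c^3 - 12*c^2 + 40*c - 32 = (c + 4)*(c^3 - 6*c^2 + 12*c - 8) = (c - 2)*(c + 4)*(c^2 - 4*c + 4) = (c - 2)^2*(c + 4)*(c - 2)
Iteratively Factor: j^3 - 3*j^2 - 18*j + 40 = (j - 5)*(j^2 + 2*j - 8) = (j - 5)*(j + 4)*(j - 2)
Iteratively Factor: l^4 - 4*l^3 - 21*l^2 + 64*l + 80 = (l + 4)*(l^3 - 8*l^2 + 11*l + 20) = (l + 1)*(l + 4)*(l^2 - 9*l + 20) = (l - 5)*(l + 1)*(l + 4)*(l - 4)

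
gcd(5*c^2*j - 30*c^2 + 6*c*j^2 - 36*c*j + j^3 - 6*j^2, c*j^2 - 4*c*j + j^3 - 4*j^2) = c + j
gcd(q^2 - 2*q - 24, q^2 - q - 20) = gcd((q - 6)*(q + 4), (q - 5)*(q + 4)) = q + 4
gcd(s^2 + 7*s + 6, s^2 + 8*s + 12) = s + 6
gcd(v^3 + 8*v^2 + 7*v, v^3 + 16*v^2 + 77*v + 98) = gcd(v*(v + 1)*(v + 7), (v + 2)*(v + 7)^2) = v + 7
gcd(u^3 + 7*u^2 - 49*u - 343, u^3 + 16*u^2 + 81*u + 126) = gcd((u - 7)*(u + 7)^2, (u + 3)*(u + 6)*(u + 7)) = u + 7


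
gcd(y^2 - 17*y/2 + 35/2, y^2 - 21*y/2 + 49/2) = y - 7/2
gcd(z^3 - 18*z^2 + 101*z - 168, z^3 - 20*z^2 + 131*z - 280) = z^2 - 15*z + 56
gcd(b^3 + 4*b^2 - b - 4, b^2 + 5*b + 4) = b^2 + 5*b + 4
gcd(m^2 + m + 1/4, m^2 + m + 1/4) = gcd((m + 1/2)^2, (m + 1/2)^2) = m^2 + m + 1/4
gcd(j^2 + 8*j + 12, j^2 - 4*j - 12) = j + 2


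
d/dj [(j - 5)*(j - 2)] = 2*j - 7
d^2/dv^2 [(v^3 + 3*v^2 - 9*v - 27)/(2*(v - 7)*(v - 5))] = 8*(17*v^3 - 207*v^2 + 699*v - 381)/(v^6 - 36*v^5 + 537*v^4 - 4248*v^3 + 18795*v^2 - 44100*v + 42875)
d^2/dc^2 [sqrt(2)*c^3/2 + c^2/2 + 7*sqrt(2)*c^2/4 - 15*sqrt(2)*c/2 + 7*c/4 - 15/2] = 3*sqrt(2)*c + 1 + 7*sqrt(2)/2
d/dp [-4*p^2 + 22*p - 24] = 22 - 8*p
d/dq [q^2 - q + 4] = 2*q - 1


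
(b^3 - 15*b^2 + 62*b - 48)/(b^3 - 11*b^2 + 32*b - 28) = (b^3 - 15*b^2 + 62*b - 48)/(b^3 - 11*b^2 + 32*b - 28)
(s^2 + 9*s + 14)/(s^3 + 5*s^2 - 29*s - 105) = (s + 2)/(s^2 - 2*s - 15)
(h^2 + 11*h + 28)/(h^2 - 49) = (h + 4)/(h - 7)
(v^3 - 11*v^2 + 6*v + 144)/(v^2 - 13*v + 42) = (v^2 - 5*v - 24)/(v - 7)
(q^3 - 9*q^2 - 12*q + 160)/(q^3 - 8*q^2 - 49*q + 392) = (q^2 - q - 20)/(q^2 - 49)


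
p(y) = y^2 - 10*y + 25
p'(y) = 2*y - 10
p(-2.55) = 57.00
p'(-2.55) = -15.10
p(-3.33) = 69.39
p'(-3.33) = -16.66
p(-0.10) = 26.01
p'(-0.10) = -10.20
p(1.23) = 14.21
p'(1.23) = -7.54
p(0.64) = 19.01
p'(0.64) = -8.72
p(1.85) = 9.92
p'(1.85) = -6.30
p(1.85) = 9.92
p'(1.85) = -6.30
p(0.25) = 22.56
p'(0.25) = -9.50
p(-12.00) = 289.00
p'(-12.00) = -34.00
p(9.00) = 16.00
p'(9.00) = 8.00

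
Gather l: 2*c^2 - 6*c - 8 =2*c^2 - 6*c - 8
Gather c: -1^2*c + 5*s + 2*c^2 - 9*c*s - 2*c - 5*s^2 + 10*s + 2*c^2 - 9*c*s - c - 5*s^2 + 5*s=4*c^2 + c*(-18*s - 4) - 10*s^2 + 20*s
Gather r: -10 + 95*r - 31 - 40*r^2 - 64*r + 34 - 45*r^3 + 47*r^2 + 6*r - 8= -45*r^3 + 7*r^2 + 37*r - 15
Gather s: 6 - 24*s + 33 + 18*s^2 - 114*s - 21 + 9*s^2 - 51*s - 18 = 27*s^2 - 189*s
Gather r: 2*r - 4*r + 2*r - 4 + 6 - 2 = 0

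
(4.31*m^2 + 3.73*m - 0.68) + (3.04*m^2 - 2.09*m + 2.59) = 7.35*m^2 + 1.64*m + 1.91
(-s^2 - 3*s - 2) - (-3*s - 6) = 4 - s^2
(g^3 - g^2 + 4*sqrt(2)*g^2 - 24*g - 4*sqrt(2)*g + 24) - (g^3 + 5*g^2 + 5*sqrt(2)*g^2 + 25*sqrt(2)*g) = -6*g^2 - sqrt(2)*g^2 - 29*sqrt(2)*g - 24*g + 24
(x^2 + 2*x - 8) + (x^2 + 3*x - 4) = 2*x^2 + 5*x - 12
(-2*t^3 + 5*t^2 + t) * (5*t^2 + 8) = -10*t^5 + 25*t^4 - 11*t^3 + 40*t^2 + 8*t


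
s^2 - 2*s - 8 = (s - 4)*(s + 2)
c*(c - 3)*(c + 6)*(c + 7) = c^4 + 10*c^3 + 3*c^2 - 126*c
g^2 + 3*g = g*(g + 3)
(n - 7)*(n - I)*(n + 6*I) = n^3 - 7*n^2 + 5*I*n^2 + 6*n - 35*I*n - 42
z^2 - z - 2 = (z - 2)*(z + 1)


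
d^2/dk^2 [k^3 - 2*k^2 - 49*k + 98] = 6*k - 4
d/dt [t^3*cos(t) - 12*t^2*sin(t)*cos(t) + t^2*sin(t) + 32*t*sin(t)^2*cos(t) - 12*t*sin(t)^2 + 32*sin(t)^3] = -t^3*sin(t) + 24*t^2*sin(t)^2 + 4*t^2*cos(t) - 12*t^2 - 96*t*sin(t)^3 - 48*t*sin(t)*cos(t) + 66*t*sin(t) + 128*sin(t)^2*cos(t) - 12*sin(t)^2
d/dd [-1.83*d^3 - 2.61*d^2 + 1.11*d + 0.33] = -5.49*d^2 - 5.22*d + 1.11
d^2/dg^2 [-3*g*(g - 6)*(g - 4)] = 60 - 18*g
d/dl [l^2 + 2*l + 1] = 2*l + 2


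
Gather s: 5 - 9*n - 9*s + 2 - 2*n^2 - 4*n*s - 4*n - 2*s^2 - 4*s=-2*n^2 - 13*n - 2*s^2 + s*(-4*n - 13) + 7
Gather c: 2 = 2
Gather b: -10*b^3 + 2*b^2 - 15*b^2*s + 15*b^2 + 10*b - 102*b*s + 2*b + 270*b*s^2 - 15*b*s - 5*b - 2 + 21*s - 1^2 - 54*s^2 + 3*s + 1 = -10*b^3 + b^2*(17 - 15*s) + b*(270*s^2 - 117*s + 7) - 54*s^2 + 24*s - 2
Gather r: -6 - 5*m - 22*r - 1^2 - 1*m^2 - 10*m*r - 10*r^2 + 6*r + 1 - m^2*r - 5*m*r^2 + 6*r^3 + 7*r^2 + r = -m^2 - 5*m + 6*r^3 + r^2*(-5*m - 3) + r*(-m^2 - 10*m - 15) - 6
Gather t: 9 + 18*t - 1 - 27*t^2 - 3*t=-27*t^2 + 15*t + 8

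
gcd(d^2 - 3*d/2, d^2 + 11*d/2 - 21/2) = d - 3/2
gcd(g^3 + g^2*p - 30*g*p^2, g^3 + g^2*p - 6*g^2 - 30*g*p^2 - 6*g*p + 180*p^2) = -g^2 - g*p + 30*p^2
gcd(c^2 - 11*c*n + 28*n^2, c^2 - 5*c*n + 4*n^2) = c - 4*n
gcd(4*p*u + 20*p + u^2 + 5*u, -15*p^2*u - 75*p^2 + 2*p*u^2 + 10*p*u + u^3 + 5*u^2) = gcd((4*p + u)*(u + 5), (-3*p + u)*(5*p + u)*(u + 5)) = u + 5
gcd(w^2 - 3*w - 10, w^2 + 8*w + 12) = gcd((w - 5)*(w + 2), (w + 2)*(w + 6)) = w + 2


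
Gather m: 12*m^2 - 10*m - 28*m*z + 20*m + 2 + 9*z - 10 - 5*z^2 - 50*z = 12*m^2 + m*(10 - 28*z) - 5*z^2 - 41*z - 8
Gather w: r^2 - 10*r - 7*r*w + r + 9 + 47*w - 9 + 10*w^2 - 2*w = r^2 - 9*r + 10*w^2 + w*(45 - 7*r)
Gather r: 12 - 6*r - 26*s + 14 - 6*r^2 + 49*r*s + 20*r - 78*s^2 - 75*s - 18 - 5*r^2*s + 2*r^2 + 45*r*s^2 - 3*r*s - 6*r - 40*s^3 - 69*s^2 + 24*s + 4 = r^2*(-5*s - 4) + r*(45*s^2 + 46*s + 8) - 40*s^3 - 147*s^2 - 77*s + 12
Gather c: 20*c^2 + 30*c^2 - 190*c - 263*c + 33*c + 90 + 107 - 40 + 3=50*c^2 - 420*c + 160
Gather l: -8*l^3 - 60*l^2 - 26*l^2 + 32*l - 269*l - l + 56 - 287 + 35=-8*l^3 - 86*l^2 - 238*l - 196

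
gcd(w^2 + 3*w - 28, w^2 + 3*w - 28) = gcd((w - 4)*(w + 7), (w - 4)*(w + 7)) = w^2 + 3*w - 28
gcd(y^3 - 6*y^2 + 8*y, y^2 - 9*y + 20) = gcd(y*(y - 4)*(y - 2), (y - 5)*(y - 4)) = y - 4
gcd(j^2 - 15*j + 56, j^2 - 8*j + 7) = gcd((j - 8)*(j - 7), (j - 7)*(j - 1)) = j - 7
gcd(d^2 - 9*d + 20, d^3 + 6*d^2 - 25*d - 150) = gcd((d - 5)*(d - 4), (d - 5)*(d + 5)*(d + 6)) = d - 5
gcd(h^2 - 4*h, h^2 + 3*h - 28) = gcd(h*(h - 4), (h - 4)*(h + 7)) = h - 4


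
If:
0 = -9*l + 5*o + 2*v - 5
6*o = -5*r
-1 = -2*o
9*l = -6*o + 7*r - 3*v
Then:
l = -73/150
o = 1/2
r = -3/5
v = -47/50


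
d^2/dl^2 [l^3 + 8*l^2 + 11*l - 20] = 6*l + 16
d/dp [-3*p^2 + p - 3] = 1 - 6*p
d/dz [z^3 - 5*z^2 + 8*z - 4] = 3*z^2 - 10*z + 8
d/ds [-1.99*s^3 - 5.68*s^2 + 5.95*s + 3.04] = -5.97*s^2 - 11.36*s + 5.95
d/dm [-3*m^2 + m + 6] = 1 - 6*m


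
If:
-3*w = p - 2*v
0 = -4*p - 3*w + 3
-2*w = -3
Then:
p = -3/8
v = 33/16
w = 3/2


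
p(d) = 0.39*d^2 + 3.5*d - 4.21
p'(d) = 0.78*d + 3.5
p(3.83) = 14.92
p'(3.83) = 6.49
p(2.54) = 7.20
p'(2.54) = 5.48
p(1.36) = 1.27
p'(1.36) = 4.56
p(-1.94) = -9.53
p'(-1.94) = 1.99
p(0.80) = -1.16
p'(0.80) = 4.12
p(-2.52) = -10.55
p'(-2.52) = 1.53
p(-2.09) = -9.82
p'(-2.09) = 1.87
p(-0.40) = -5.55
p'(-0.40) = 3.19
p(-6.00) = -11.17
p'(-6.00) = -1.18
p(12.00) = 93.95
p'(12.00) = 12.86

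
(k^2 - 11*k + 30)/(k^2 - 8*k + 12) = (k - 5)/(k - 2)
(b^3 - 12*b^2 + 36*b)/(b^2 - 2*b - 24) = b*(b - 6)/(b + 4)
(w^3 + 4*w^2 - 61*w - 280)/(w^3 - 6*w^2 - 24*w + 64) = (w^2 + 12*w + 35)/(w^2 + 2*w - 8)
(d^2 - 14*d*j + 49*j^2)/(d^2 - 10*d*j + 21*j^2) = (d - 7*j)/(d - 3*j)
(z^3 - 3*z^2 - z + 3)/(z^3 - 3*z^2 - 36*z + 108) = (z^2 - 1)/(z^2 - 36)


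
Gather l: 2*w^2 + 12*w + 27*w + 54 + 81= 2*w^2 + 39*w + 135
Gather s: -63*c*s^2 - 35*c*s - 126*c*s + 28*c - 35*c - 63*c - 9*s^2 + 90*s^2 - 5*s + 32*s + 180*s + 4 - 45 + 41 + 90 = -70*c + s^2*(81 - 63*c) + s*(207 - 161*c) + 90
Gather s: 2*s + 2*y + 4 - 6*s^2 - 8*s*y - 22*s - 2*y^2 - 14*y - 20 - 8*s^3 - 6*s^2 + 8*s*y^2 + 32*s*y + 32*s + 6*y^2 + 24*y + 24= -8*s^3 - 12*s^2 + s*(8*y^2 + 24*y + 12) + 4*y^2 + 12*y + 8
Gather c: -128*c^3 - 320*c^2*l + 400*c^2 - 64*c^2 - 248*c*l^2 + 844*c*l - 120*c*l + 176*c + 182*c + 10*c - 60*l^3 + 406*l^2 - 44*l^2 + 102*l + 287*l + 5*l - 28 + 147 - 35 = -128*c^3 + c^2*(336 - 320*l) + c*(-248*l^2 + 724*l + 368) - 60*l^3 + 362*l^2 + 394*l + 84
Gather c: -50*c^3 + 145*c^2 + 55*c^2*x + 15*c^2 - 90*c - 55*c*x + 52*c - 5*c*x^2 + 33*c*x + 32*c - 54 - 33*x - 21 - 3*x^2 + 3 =-50*c^3 + c^2*(55*x + 160) + c*(-5*x^2 - 22*x - 6) - 3*x^2 - 33*x - 72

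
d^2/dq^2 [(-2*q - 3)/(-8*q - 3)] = 288/(8*q + 3)^3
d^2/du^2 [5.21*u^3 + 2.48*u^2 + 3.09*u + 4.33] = 31.26*u + 4.96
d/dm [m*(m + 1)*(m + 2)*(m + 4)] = 4*m^3 + 21*m^2 + 28*m + 8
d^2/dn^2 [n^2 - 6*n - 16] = 2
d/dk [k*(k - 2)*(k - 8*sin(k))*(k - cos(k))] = k*(k - 2)*(k - 8*sin(k))*(sin(k) + 1) - k*(k - 2)*(k - cos(k))*(8*cos(k) - 1) + k*(k - 8*sin(k))*(k - cos(k)) + (k - 2)*(k - 8*sin(k))*(k - cos(k))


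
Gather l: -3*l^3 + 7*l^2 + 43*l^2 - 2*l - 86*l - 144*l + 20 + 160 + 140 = -3*l^3 + 50*l^2 - 232*l + 320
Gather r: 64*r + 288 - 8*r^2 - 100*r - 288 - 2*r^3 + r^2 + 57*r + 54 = -2*r^3 - 7*r^2 + 21*r + 54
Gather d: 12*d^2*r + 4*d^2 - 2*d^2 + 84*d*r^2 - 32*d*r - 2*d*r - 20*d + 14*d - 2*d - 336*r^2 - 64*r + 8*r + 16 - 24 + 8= d^2*(12*r + 2) + d*(84*r^2 - 34*r - 8) - 336*r^2 - 56*r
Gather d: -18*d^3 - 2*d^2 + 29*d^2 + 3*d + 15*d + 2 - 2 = -18*d^3 + 27*d^2 + 18*d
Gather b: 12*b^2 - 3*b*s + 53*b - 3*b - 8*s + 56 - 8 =12*b^2 + b*(50 - 3*s) - 8*s + 48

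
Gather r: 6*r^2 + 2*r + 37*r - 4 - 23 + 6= 6*r^2 + 39*r - 21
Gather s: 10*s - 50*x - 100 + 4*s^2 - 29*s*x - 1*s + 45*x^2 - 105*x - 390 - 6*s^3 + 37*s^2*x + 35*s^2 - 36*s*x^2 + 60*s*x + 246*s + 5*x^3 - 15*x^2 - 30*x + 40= -6*s^3 + s^2*(37*x + 39) + s*(-36*x^2 + 31*x + 255) + 5*x^3 + 30*x^2 - 185*x - 450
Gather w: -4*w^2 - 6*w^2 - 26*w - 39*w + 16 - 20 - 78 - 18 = -10*w^2 - 65*w - 100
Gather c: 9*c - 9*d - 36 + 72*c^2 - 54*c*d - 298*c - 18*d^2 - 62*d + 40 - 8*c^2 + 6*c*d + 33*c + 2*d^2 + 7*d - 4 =64*c^2 + c*(-48*d - 256) - 16*d^2 - 64*d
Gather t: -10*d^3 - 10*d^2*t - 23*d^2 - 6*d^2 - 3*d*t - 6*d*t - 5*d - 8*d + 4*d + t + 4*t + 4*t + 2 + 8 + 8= -10*d^3 - 29*d^2 - 9*d + t*(-10*d^2 - 9*d + 9) + 18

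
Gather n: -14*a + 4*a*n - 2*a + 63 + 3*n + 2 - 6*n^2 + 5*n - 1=-16*a - 6*n^2 + n*(4*a + 8) + 64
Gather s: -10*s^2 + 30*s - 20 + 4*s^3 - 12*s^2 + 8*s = 4*s^3 - 22*s^2 + 38*s - 20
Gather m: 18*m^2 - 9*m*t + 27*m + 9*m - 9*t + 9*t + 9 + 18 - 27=18*m^2 + m*(36 - 9*t)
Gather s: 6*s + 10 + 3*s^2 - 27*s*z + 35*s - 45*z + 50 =3*s^2 + s*(41 - 27*z) - 45*z + 60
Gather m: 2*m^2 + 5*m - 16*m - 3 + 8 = 2*m^2 - 11*m + 5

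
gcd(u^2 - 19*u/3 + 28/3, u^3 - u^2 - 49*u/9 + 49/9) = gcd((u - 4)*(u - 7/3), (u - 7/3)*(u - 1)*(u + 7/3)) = u - 7/3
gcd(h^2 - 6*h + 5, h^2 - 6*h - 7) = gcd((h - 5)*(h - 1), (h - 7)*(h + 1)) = 1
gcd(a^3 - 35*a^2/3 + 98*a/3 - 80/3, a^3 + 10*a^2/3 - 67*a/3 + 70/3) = a^2 - 11*a/3 + 10/3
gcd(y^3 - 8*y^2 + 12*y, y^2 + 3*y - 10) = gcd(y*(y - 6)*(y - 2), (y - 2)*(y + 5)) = y - 2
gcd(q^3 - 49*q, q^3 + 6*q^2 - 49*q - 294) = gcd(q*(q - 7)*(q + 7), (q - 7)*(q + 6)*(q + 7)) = q^2 - 49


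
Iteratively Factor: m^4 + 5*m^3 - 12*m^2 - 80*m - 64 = (m - 4)*(m^3 + 9*m^2 + 24*m + 16) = (m - 4)*(m + 4)*(m^2 + 5*m + 4) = (m - 4)*(m + 1)*(m + 4)*(m + 4)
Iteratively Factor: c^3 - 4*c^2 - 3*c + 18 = (c - 3)*(c^2 - c - 6) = (c - 3)*(c + 2)*(c - 3)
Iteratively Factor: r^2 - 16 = (r + 4)*(r - 4)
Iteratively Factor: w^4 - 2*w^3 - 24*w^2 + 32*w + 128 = (w + 2)*(w^3 - 4*w^2 - 16*w + 64) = (w + 2)*(w + 4)*(w^2 - 8*w + 16) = (w - 4)*(w + 2)*(w + 4)*(w - 4)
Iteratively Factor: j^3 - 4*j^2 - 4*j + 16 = (j - 4)*(j^2 - 4) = (j - 4)*(j + 2)*(j - 2)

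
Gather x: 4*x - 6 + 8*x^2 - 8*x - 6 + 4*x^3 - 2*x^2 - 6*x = 4*x^3 + 6*x^2 - 10*x - 12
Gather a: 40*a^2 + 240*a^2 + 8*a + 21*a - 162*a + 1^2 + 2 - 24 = 280*a^2 - 133*a - 21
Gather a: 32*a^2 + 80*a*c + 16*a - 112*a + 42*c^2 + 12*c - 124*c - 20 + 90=32*a^2 + a*(80*c - 96) + 42*c^2 - 112*c + 70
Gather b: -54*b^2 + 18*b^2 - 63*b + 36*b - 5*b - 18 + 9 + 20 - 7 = -36*b^2 - 32*b + 4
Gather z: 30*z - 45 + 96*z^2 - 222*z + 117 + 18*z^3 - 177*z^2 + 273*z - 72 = 18*z^3 - 81*z^2 + 81*z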